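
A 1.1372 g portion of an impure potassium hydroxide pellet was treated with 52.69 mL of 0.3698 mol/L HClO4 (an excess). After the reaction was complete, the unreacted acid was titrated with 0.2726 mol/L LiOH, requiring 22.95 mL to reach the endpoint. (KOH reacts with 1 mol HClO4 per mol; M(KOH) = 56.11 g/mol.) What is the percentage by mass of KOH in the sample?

65.3%

Total n(HClO4) added = 0.3698 x 0.05269 = 0.01948 mol.
n(LiOH) used = 0.2726 x 0.02295 = 0.006256 mol, which equals the excess n(HClO4).
So n(HClO4) consumed by the sample = 0.01948 - 0.006256 = 0.01323 mol.
n(KOH) = 0.01323 / 1 = 0.01323 mol.
mass KOH = 0.01323 x 56.11 = 0.7423 g, so %KOH = 0.7423/1.1372 x 100 = 65.3%.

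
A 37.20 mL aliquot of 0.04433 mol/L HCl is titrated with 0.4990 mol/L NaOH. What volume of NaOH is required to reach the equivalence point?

3.30 mL

n(HCl) = 0.04433 mol/L x 0.03720 L = 0.001649 mol.
At equivalence n(NaOH) = n(HCl) = 0.001649 mol.
V(NaOH) = 0.001649 / 0.4990 = 0.003305 L = 3.30 mL.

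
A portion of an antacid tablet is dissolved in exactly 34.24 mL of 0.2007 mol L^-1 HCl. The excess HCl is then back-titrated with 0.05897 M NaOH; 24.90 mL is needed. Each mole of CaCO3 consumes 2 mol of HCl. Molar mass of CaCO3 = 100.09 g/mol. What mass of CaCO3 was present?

0.270 g

Total n(HCl) added = 0.2007 x 0.03424 = 0.006872 mol.
n(NaOH) used = 0.05897 x 0.02490 = 0.001468 mol, which equals the excess n(HCl).
So n(HCl) consumed by the sample = 0.006872 - 0.001468 = 0.005404 mol.
n(CaCO3) = 0.005404 / 2 = 0.002702 mol.
mass = 0.002702 mol x 100.09 g/mol = 0.270 g.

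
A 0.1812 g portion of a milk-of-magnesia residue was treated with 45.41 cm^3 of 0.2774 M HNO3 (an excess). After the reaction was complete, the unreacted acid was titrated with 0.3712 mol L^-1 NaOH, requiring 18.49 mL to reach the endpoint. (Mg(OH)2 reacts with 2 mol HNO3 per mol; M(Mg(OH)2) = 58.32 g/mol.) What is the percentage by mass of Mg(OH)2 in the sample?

Total n(HNO3) added = 0.2774 x 0.04541 = 0.01260 mol.
n(NaOH) used = 0.3712 x 0.01849 = 0.006863 mol, which equals the excess n(HNO3).
So n(HNO3) consumed by the sample = 0.01260 - 0.006863 = 0.005733 mol.
n(Mg(OH)2) = 0.005733 / 2 = 0.002867 mol.
mass Mg(OH)2 = 0.002867 x 58.32 = 0.1672 g, so %Mg(OH)2 = 0.1672/0.1812 x 100 = 92.3%.

92.3%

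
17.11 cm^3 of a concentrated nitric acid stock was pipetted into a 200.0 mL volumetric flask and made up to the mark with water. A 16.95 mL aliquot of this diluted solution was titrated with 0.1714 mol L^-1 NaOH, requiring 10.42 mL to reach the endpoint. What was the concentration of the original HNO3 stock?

1.23 M

n(NaOH) = 0.1714 x 0.01042 = 0.001786 mol.
n(HNO3) in the aliquot = 0.001786 mol.
[diluted HNO3] = 0.001786 / 0.01695 = 0.1054 M.
Dilution factor = 200.0/17.11 = 11.69, so [stock] = 0.1054 x 11.69 = 1.23 M.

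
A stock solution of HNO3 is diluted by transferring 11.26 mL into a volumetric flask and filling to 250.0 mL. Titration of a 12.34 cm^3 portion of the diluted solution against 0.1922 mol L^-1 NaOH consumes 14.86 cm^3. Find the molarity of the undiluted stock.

n(NaOH) = 0.1922 x 0.01486 = 0.002856 mol.
n(HNO3) in the aliquot = 0.002856 mol.
[diluted HNO3] = 0.002856 / 0.01234 = 0.2314 M.
Dilution factor = 250.0/11.26 = 22.20, so [stock] = 0.2314 x 22.20 = 5.14 M.

5.14 M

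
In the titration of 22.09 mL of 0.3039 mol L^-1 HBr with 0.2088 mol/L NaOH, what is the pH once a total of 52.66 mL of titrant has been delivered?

12.76

n(acid) = 0.3039 x 0.02209 = 0.006713 mol; n(NaOH) added = 0.2088 x 0.05266 = 0.01100 mol.
Base is in excess by 0.01100 - 0.006713 = 0.004282 mol in a total volume of 0.07475 L.
[OH^-] = 0.004282/0.07475 = 0.05729 M, so pOH = 1.24 and pH = 14.00 - 1.24 = 12.76.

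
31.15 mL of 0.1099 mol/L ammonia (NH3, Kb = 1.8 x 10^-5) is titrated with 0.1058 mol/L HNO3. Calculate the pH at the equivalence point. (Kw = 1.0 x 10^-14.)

5.26

n(NH3) = 0.1099 x 0.03115 = 0.003423 mol; V(HNO3) at equivalence = 0.003423/0.1058 = 0.03236 L.
At equivalence the base is fully converted to NH4+; total volume = 0.06351 L, so [NH4+] = 0.003423/0.06351 = 0.05391 M.
Ka(NH4+) = Kw/Kb = 1.0e-14 / 1.8 x 10^-5 = 5.56e-10.
[H^+] = sqrt(Ka x [NH4+]) = sqrt(5.56e-10 x 0.05391) = 5.47e-6 M.
pH = -log(5.47e-6) = 5.26.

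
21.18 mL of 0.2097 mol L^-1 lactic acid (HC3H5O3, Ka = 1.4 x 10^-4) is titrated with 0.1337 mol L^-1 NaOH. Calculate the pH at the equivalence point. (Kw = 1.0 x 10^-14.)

8.38

n(HC3H5O3) = 0.2097 x 0.02118 = 0.004441 mol; V(NaOH) at equivalence = 0.004441/0.1337 = 0.03322 L.
At equivalence all the acid is converted to C3H5O3-; total volume = 0.02118 + 0.03322 = 0.05440 L, so [C3H5O3-] = 0.004441/0.05440 = 0.08164 M.
Kb = Kw/Ka = 1.0e-14 / 1.4 x 10^-4 = 7.14e-11.
[OH^-] = sqrt(Kb x [C3H5O3-]) = sqrt(7.14e-11 x 0.08164) = 2.41e-6 M.
pOH = 5.62, so pH = 14.00 - 5.62 = 8.38.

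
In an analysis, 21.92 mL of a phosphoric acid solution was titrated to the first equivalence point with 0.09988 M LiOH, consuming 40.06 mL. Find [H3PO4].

0.183 M

n(LiOH) = 0.09988 x 0.04006 = 0.004001 mol.
At the first equivalence point, 1 mol OH^- react per mol H3PO4, so n(H3PO4) = 0.004001 / 1 = 0.004001 mol.
[H3PO4] = 0.004001 / 0.02192 L = 0.183 M.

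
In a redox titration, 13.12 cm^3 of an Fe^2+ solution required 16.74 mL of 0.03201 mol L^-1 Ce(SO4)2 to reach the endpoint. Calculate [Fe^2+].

n(Ce(SO4)2) = 0.03201 x 0.01674 = 0.0005358 mol.
From the balanced equation, 1 mol Ce(SO4)2 reacts with 1 mol Fe^2+, so n(Fe^2+) = 0.0005358 x 1/1 = 0.0005358 mol.
[Fe^2+] = 0.0005358 / 0.01312 L = 0.0408 M.

0.0408 M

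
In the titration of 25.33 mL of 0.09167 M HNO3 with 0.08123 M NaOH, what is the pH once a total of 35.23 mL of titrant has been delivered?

n(acid) = 0.09167 x 0.02533 = 0.002322 mol; n(NaOH) added = 0.08123 x 0.03523 = 0.002862 mol.
Base is in excess by 0.002862 - 0.002322 = 0.0005397 mol in a total volume of 0.06056 L.
[OH^-] = 0.0005397/0.06056 = 0.008912 M, so pOH = 2.05 and pH = 14.00 - 2.05 = 11.95.

11.95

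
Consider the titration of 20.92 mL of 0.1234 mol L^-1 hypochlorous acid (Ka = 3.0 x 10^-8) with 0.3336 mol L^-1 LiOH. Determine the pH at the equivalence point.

n(HClO) = 0.1234 x 0.02092 = 0.002582 mol; V(LiOH) at equivalence = 0.002582/0.3336 = 0.007738 L.
At equivalence all the acid is converted to ClO-; total volume = 0.02092 + 0.007738 = 0.02866 L, so [ClO-] = 0.002582/0.02866 = 0.09008 M.
Kb = Kw/Ka = 1.0e-14 / 3.0 x 10^-8 = 3.33e-7.
[OH^-] = sqrt(Kb x [ClO-]) = sqrt(3.33e-7 x 0.09008) = 0.000173 M.
pOH = 3.76, so pH = 14.00 - 3.76 = 10.24.

10.24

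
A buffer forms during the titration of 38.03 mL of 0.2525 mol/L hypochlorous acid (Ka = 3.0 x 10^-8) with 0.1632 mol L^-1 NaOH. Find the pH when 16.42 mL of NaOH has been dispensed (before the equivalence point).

Initial n(HClO) = 0.2525 x 0.03803 = 0.009603 mol.
n(NaOH) added = 0.1632 x 0.01642 = 0.002680 mol, converting that many moles of HClO to ClO-.
Remaining n(HClO) = 0.006923 mol; n(ClO-) = 0.002680 mol.
By Henderson-Hasselbalch, pH = pKa + log([A^-]/[HA]) = 7.52 + log(0.002680/0.006923) = 7.52 + (-0.41) = 7.11.

7.11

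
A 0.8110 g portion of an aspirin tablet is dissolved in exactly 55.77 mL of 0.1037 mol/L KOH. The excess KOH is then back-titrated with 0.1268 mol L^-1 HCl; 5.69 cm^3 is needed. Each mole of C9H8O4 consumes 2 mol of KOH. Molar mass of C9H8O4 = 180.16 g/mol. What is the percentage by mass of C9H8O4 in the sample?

56.2%

Total n(KOH) added = 0.1037 x 0.05577 = 0.005783 mol.
n(HCl) used = 0.1268 x 0.005690 = 0.0007215 mol, which equals the excess n(KOH).
So n(KOH) consumed by the sample = 0.005783 - 0.0007215 = 0.005062 mol.
n(C9H8O4) = 0.005062 / 2 = 0.002531 mol.
mass C9H8O4 = 0.002531 x 180.16 = 0.4560 g, so %C9H8O4 = 0.4560/0.8110 x 100 = 56.2%.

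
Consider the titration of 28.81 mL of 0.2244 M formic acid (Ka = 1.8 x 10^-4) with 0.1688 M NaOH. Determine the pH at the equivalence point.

8.36

n(HCOOH) = 0.2244 x 0.02881 = 0.006465 mol; V(NaOH) at equivalence = 0.006465/0.1688 = 0.03830 L.
At equivalence all the acid is converted to HCOO-; total volume = 0.02881 + 0.03830 = 0.06711 L, so [HCOO-] = 0.006465/0.06711 = 0.09633 M.
Kb = Kw/Ka = 1.0e-14 / 1.8 x 10^-4 = 5.56e-11.
[OH^-] = sqrt(Kb x [HCOO-]) = sqrt(5.56e-11 x 0.09633) = 2.31e-6 M.
pOH = 5.64, so pH = 14.00 - 5.64 = 8.36.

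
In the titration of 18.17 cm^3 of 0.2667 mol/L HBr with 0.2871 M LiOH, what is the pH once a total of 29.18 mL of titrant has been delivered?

12.87

n(acid) = 0.2667 x 0.01817 = 0.004846 mol; n(LiOH) added = 0.2871 x 0.02918 = 0.008378 mol.
Base is in excess by 0.008378 - 0.004846 = 0.003532 mol in a total volume of 0.04735 L.
[OH^-] = 0.003532/0.04735 = 0.07459 M, so pOH = 1.13 and pH = 14.00 - 1.13 = 12.87.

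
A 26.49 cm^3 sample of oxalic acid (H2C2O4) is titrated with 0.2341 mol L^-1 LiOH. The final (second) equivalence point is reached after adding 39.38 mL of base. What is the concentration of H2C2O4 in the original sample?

n(LiOH) = 0.2341 x 0.03938 = 0.009219 mol.
At the final (second) equivalence point, 2 mol OH^- react per mol H2C2O4, so n(H2C2O4) = 0.009219 / 2 = 0.004609 mol.
[H2C2O4] = 0.004609 / 0.02649 L = 0.174 M.

0.174 M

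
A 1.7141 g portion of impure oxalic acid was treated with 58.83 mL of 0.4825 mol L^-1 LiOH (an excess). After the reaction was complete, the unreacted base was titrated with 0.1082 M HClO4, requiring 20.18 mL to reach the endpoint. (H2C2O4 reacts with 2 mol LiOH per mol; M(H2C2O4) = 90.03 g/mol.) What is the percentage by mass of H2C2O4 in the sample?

Total n(LiOH) added = 0.4825 x 0.05883 = 0.02839 mol.
n(HClO4) used = 0.1082 x 0.02018 = 0.002183 mol, which equals the excess n(LiOH).
So n(LiOH) consumed by the sample = 0.02839 - 0.002183 = 0.02620 mol.
n(H2C2O4) = 0.02620 / 2 = 0.01310 mol.
mass H2C2O4 = 0.01310 x 90.03 = 1.179 g, so %H2C2O4 = 1.179/1.7141 x 100 = 68.8%.

68.8%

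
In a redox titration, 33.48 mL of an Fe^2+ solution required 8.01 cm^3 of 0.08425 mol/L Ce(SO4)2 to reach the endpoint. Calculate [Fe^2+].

0.0202 M

n(Ce(SO4)2) = 0.08425 x 0.008010 = 0.0006748 mol.
From the balanced equation, 1 mol Ce(SO4)2 reacts with 1 mol Fe^2+, so n(Fe^2+) = 0.0006748 x 1/1 = 0.0006748 mol.
[Fe^2+] = 0.0006748 / 0.03348 L = 0.0202 M.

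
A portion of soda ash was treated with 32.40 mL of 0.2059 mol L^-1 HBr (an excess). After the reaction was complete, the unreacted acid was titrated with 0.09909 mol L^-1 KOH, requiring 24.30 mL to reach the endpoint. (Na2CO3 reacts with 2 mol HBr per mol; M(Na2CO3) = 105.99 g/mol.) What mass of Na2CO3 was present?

Total n(HBr) added = 0.2059 x 0.03240 = 0.006671 mol.
n(KOH) used = 0.09909 x 0.02430 = 0.002408 mol, which equals the excess n(HBr).
So n(HBr) consumed by the sample = 0.006671 - 0.002408 = 0.004263 mol.
n(Na2CO3) = 0.004263 / 2 = 0.002132 mol.
mass = 0.002132 mol x 105.99 g/mol = 0.226 g.

0.226 g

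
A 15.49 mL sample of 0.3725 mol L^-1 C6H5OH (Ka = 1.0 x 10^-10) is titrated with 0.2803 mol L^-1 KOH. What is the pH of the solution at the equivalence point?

11.60

n(C6H5OH) = 0.3725 x 0.01549 = 0.005770 mol; V(KOH) at equivalence = 0.005770/0.2803 = 0.02059 L.
At equivalence all the acid is converted to C6H5O-; total volume = 0.01549 + 0.02059 = 0.03608 L, so [C6H5O-] = 0.005770/0.03608 = 0.1599 M.
Kb = Kw/Ka = 1.0e-14 / 1.0 x 10^-10 = 0.000100.
[OH^-] = sqrt(Kb x [C6H5O-]) = sqrt(0.000100 x 0.1599) = 0.00400 M.
pOH = 2.40, so pH = 14.00 - 2.40 = 11.60.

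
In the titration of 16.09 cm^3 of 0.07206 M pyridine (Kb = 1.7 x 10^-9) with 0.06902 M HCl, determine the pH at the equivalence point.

n(C5H5N) = 0.07206 x 0.01609 = 0.001159 mol; V(HCl) at equivalence = 0.001159/0.06902 = 0.01680 L.
At equivalence the base is fully converted to C5H5NH+; total volume = 0.03289 L, so [C5H5NH+] = 0.001159/0.03289 = 0.03525 M.
Ka(C5H5NH+) = Kw/Kb = 1.0e-14 / 1.7 x 10^-9 = 5.88e-6.
[H^+] = sqrt(Ka x [C5H5NH+]) = sqrt(5.88e-6 x 0.03525) = 0.000455 M.
pH = -log(0.000455) = 3.34.

3.34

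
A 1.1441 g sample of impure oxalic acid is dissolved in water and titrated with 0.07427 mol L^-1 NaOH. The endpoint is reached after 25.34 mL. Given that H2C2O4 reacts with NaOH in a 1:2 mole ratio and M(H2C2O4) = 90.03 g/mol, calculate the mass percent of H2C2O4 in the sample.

n(NaOH) = 0.07427 x 0.02534 = 0.001882 mol.
n(H2C2O4) = 0.001882 / 2 = 0.0009410 mol.
mass of H2C2O4 = 0.0009410 x 90.03 = 0.08472 g.
% purity = 0.08472 / 1.1441 x 100 = 7.40%.

7.40%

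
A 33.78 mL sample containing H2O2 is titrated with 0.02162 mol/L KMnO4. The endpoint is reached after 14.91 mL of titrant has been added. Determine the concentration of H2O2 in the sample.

n(KMnO4) = 0.02162 x 0.01491 = 0.0003224 mol.
From the balanced equation, 2 mol KMnO4 reacts with 5 mol H2O2, so n(H2O2) = 0.0003224 x 5/2 = 0.0008059 mol.
[H2O2] = 0.0008059 / 0.03378 L = 0.0239 M.

0.0239 M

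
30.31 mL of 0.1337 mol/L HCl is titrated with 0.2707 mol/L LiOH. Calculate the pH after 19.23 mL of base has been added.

n(acid) = 0.1337 x 0.03031 = 0.004052 mol; n(LiOH) added = 0.2707 x 0.01923 = 0.005206 mol.
Base is in excess by 0.005206 - 0.004052 = 0.001153 mol in a total volume of 0.04954 L.
[OH^-] = 0.001153/0.04954 = 0.02328 M, so pOH = 1.63 and pH = 14.00 - 1.63 = 12.37.

12.37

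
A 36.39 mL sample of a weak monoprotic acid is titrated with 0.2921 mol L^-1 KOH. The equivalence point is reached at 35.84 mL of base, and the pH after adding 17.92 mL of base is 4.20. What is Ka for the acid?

6.3 x 10^-5

17.92 mL is half of the equivalence volume, so this is the half-equivalence point where [HA] = [A^-].
At half-equivalence pH = pKa, so pKa = 4.20.
Ka = 10^(-4.20) = 6.3 x 10^-5.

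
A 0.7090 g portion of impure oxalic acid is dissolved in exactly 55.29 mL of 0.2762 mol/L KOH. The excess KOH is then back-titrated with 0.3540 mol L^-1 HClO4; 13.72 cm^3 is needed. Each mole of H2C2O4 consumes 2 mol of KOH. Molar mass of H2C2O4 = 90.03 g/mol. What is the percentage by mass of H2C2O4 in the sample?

Total n(KOH) added = 0.2762 x 0.05529 = 0.01527 mol.
n(HClO4) used = 0.3540 x 0.01372 = 0.004857 mol, which equals the excess n(KOH).
So n(KOH) consumed by the sample = 0.01527 - 0.004857 = 0.01041 mol.
n(H2C2O4) = 0.01041 / 2 = 0.005207 mol.
mass H2C2O4 = 0.005207 x 90.03 = 0.4688 g, so %H2C2O4 = 0.4688/0.7090 x 100 = 66.1%.

66.1%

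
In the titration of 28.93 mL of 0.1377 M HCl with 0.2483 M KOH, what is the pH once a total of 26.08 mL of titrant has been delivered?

12.66

n(acid) = 0.1377 x 0.02893 = 0.003984 mol; n(KOH) added = 0.2483 x 0.02608 = 0.006476 mol.
Base is in excess by 0.006476 - 0.003984 = 0.002492 mol in a total volume of 0.05501 L.
[OH^-] = 0.002492/0.05501 = 0.04530 M, so pOH = 1.34 and pH = 14.00 - 1.34 = 12.66.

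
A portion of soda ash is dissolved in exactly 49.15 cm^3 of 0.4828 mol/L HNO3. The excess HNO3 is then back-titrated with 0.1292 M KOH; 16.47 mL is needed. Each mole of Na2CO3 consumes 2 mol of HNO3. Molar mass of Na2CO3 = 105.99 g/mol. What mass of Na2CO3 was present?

Total n(HNO3) added = 0.4828 x 0.04915 = 0.02373 mol.
n(KOH) used = 0.1292 x 0.01647 = 0.002128 mol, which equals the excess n(HNO3).
So n(HNO3) consumed by the sample = 0.02373 - 0.002128 = 0.02160 mol.
n(Na2CO3) = 0.02160 / 2 = 0.01080 mol.
mass = 0.01080 mol x 105.99 g/mol = 1.14 g.

1.14 g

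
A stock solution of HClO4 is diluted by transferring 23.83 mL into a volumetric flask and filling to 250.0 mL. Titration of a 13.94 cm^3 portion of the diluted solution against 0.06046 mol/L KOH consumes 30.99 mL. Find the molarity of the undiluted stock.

1.41 M

n(KOH) = 0.06046 x 0.03099 = 0.001874 mol.
n(HClO4) in the aliquot = 0.001874 mol.
[diluted HClO4] = 0.001874 / 0.01394 = 0.1344 M.
Dilution factor = 250.0/23.83 = 10.49, so [stock] = 0.1344 x 10.49 = 1.41 M.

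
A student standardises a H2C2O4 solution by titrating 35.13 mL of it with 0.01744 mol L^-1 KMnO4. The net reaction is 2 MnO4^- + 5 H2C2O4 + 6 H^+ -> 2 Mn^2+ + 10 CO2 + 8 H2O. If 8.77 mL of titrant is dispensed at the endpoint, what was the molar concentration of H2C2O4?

0.0109 M

n(KMnO4) = 0.01744 x 0.008770 = 0.0001529 mol.
From the balanced equation, 2 mol KMnO4 reacts with 5 mol H2C2O4, so n(H2C2O4) = 0.0001529 x 5/2 = 0.0003824 mol.
[H2C2O4] = 0.0003824 / 0.03513 L = 0.0109 M.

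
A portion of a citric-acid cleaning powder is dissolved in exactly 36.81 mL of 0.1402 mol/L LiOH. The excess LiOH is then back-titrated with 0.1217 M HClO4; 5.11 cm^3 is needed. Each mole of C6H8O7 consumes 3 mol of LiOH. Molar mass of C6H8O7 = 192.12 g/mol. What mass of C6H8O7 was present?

Total n(LiOH) added = 0.1402 x 0.03681 = 0.005161 mol.
n(HClO4) used = 0.1217 x 0.005110 = 0.0006219 mol, which equals the excess n(LiOH).
So n(LiOH) consumed by the sample = 0.005161 - 0.0006219 = 0.004539 mol.
n(C6H8O7) = 0.004539 / 3 = 0.001513 mol.
mass = 0.001513 mol x 192.12 g/mol = 0.291 g.

0.291 g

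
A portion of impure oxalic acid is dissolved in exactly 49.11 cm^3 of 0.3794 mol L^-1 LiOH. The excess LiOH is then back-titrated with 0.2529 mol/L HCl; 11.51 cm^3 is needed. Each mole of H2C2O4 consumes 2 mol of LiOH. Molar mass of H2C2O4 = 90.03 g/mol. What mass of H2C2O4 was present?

Total n(LiOH) added = 0.3794 x 0.04911 = 0.01863 mol.
n(HCl) used = 0.2529 x 0.01151 = 0.002911 mol, which equals the excess n(LiOH).
So n(LiOH) consumed by the sample = 0.01863 - 0.002911 = 0.01572 mol.
n(H2C2O4) = 0.01572 / 2 = 0.007861 mol.
mass = 0.007861 mol x 90.03 g/mol = 0.708 g.

0.708 g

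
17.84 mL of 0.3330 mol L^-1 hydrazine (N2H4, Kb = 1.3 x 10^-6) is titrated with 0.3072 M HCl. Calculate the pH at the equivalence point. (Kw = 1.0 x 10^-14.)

n(N2H4) = 0.3330 x 0.01784 = 0.005941 mol; V(HCl) at equivalence = 0.005941/0.3072 = 0.01934 L.
At equivalence the base is fully converted to N2H5+; total volume = 0.03718 L, so [N2H5+] = 0.005941/0.03718 = 0.1598 M.
Ka(N2H5+) = Kw/Kb = 1.0e-14 / 1.3 x 10^-6 = 7.69e-9.
[H^+] = sqrt(Ka x [N2H5+]) = sqrt(7.69e-9 x 0.1598) = 3.51e-5 M.
pH = -log(3.51e-5) = 4.46.

4.46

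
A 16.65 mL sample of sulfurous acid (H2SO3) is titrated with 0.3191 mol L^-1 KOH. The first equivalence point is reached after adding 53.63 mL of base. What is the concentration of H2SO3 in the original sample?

1.03 M

n(KOH) = 0.3191 x 0.05363 = 0.01711 mol.
At the first equivalence point, 1 mol OH^- react per mol H2SO3, so n(H2SO3) = 0.01711 / 1 = 0.01711 mol.
[H2SO3] = 0.01711 / 0.01665 L = 1.03 M.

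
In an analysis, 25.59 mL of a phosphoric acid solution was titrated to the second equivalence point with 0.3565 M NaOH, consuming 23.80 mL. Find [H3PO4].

0.166 M

n(NaOH) = 0.3565 x 0.02380 = 0.008485 mol.
At the second equivalence point, 2 mol OH^- react per mol H3PO4, so n(H3PO4) = 0.008485 / 2 = 0.004242 mol.
[H3PO4] = 0.004242 / 0.02559 L = 0.166 M.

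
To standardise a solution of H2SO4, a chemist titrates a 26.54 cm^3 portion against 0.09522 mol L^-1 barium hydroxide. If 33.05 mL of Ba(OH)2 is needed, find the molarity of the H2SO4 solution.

0.119 M

n(Ba(OH)2) delivered = 0.09522 x 0.03305 = 0.003147 mol.
For a 1:1 reaction, n(H2SO4) = 0.003147 mol.
[H2SO4] = 0.003147 mol / 0.02654 L = 0.119 M.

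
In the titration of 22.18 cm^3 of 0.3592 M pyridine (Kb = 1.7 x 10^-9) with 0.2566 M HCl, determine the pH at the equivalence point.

3.03

n(C5H5N) = 0.3592 x 0.02218 = 0.007967 mol; V(HCl) at equivalence = 0.007967/0.2566 = 0.03105 L.
At equivalence the base is fully converted to C5H5NH+; total volume = 0.05323 L, so [C5H5NH+] = 0.007967/0.05323 = 0.1497 M.
Ka(C5H5NH+) = Kw/Kb = 1.0e-14 / 1.7 x 10^-9 = 5.88e-6.
[H^+] = sqrt(Ka x [C5H5NH+]) = sqrt(5.88e-6 x 0.1497) = 0.000938 M.
pH = -log(0.000938) = 3.03.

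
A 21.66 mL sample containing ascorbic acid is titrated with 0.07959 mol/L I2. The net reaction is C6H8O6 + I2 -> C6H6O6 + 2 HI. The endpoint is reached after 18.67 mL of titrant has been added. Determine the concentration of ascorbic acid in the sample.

n(I2) = 0.07959 x 0.01867 = 0.001486 mol.
From the balanced equation, 1 mol I2 reacts with 1 mol ascorbic acid, so n(ascorbic acid) = 0.001486 x 1/1 = 0.001486 mol.
[ascorbic acid] = 0.001486 / 0.02166 L = 0.0686 M.

0.0686 M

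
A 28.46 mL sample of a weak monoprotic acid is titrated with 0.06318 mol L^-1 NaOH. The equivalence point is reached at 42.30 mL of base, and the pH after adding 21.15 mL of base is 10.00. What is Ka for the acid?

21.15 mL is half of the equivalence volume, so this is the half-equivalence point where [HA] = [A^-].
At half-equivalence pH = pKa, so pKa = 10.00.
Ka = 10^(-10.00) = 1.0 x 10^-10.

1.0 x 10^-10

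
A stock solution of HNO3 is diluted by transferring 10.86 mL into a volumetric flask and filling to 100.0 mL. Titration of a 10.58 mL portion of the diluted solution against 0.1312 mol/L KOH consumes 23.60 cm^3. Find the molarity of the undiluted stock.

2.69 M

n(KOH) = 0.1312 x 0.02360 = 0.003096 mol.
n(HNO3) in the aliquot = 0.003096 mol.
[diluted HNO3] = 0.003096 / 0.01058 = 0.2927 M.
Dilution factor = 100.0/10.86 = 9.208, so [stock] = 0.2927 x 9.208 = 2.69 M.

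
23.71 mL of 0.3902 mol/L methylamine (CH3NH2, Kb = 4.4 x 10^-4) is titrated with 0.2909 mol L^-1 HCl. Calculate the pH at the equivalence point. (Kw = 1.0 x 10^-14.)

n(CH3NH2) = 0.3902 x 0.02371 = 0.009252 mol; V(HCl) at equivalence = 0.009252/0.2909 = 0.03180 L.
At equivalence the base is fully converted to CH3NH3+; total volume = 0.05551 L, so [CH3NH3+] = 0.009252/0.05551 = 0.1667 M.
Ka(CH3NH3+) = Kw/Kb = 1.0e-14 / 4.4 x 10^-4 = 2.27e-11.
[H^+] = sqrt(Ka x [CH3NH3+]) = sqrt(2.27e-11 x 0.1667) = 1.95e-6 M.
pH = -log(1.95e-6) = 5.71.

5.71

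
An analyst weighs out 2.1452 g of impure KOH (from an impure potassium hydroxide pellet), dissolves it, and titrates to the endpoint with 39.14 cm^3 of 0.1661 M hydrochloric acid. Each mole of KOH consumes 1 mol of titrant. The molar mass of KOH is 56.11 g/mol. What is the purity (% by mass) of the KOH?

17.0%

n(HCl) = 0.1661 x 0.03914 = 0.006501 mol.
n(KOH) = 0.006501 / 1 = 0.006501 mol.
mass of KOH = 0.006501 x 56.11 = 0.3648 g.
% purity = 0.3648 / 2.1452 x 100 = 17.0%.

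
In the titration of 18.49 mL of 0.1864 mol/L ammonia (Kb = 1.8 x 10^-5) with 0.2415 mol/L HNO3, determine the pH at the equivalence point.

n(NH3) = 0.1864 x 0.01849 = 0.003447 mol; V(HNO3) at equivalence = 0.003447/0.2415 = 0.01427 L.
At equivalence the base is fully converted to NH4+; total volume = 0.03276 L, so [NH4+] = 0.003447/0.03276 = 0.1052 M.
Ka(NH4+) = Kw/Kb = 1.0e-14 / 1.8 x 10^-5 = 5.56e-10.
[H^+] = sqrt(Ka x [NH4+]) = sqrt(5.56e-10 x 0.1052) = 7.64e-6 M.
pH = -log(7.64e-6) = 5.12.

5.12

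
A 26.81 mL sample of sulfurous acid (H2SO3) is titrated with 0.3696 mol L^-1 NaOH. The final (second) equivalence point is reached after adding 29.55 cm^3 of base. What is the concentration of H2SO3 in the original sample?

n(NaOH) = 0.3696 x 0.02955 = 0.01092 mol.
At the final (second) equivalence point, 2 mol OH^- react per mol H2SO3, so n(H2SO3) = 0.01092 / 2 = 0.005461 mol.
[H2SO3] = 0.005461 / 0.02681 L = 0.204 M.

0.204 M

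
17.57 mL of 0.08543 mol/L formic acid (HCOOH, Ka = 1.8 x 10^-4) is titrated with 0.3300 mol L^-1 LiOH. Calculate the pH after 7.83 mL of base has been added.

12.63

n(acid) = 0.08543 x 0.01757 = 0.001501 mol; n(LiOH) added = 0.3300 x 0.007830 = 0.002584 mol.
Base is in excess by 0.002584 - 0.001501 = 0.001083 mol in a total volume of 0.02540 L.
[OH^-] = 0.001083/0.02540 = 0.04263 M, so pOH = 1.37 and pH = 14.00 - 1.37 = 12.63.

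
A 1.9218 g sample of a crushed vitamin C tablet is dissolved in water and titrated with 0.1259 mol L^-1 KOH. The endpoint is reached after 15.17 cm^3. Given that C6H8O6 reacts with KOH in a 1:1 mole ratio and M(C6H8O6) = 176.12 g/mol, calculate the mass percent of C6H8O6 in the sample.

17.5%

n(KOH) = 0.1259 x 0.01517 = 0.001910 mol.
n(C6H8O6) = 0.001910 / 1 = 0.001910 mol.
mass of C6H8O6 = 0.001910 x 176.12 = 0.3364 g.
% purity = 0.3364 / 1.9218 x 100 = 17.5%.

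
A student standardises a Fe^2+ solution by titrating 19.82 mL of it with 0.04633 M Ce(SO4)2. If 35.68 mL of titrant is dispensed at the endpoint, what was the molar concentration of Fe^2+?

n(Ce(SO4)2) = 0.04633 x 0.03568 = 0.001653 mol.
From the balanced equation, 1 mol Ce(SO4)2 reacts with 1 mol Fe^2+, so n(Fe^2+) = 0.001653 x 1/1 = 0.001653 mol.
[Fe^2+] = 0.001653 / 0.01982 L = 0.0834 M.

0.0834 M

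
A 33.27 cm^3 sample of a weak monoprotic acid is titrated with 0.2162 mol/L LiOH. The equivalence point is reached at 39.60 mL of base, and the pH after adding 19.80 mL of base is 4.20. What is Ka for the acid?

19.80 mL is half of the equivalence volume, so this is the half-equivalence point where [HA] = [A^-].
At half-equivalence pH = pKa, so pKa = 4.20.
Ka = 10^(-4.20) = 6.3 x 10^-5.

6.3 x 10^-5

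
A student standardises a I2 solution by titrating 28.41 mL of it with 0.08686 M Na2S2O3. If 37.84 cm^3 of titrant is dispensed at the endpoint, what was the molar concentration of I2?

n(Na2S2O3) = 0.08686 x 0.03784 = 0.003287 mol.
From the balanced equation, 2 mol Na2S2O3 reacts with 1 mol I2, so n(I2) = 0.003287 x 1/2 = 0.001643 mol.
[I2] = 0.001643 / 0.02841 L = 0.0578 M.

0.0578 M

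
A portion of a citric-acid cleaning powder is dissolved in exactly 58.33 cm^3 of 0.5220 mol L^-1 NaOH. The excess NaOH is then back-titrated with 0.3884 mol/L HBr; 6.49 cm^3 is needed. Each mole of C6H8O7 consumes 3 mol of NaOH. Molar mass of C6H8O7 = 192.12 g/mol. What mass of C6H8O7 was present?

Total n(NaOH) added = 0.5220 x 0.05833 = 0.03045 mol.
n(HBr) used = 0.3884 x 0.006490 = 0.002521 mol, which equals the excess n(NaOH).
So n(NaOH) consumed by the sample = 0.03045 - 0.002521 = 0.02793 mol.
n(C6H8O7) = 0.02793 / 3 = 0.009309 mol.
mass = 0.009309 mol x 192.12 g/mol = 1.79 g.

1.79 g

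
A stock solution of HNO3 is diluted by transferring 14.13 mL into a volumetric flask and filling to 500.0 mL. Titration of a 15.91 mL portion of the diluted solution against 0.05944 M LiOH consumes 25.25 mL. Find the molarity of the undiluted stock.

3.34 M

n(LiOH) = 0.05944 x 0.02525 = 0.001501 mol.
n(HNO3) in the aliquot = 0.001501 mol.
[diluted HNO3] = 0.001501 / 0.01591 = 0.09433 M.
Dilution factor = 500.0/14.13 = 35.39, so [stock] = 0.09433 x 35.39 = 3.34 M.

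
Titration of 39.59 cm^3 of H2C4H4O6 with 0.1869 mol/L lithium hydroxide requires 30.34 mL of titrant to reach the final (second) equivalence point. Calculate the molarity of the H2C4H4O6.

n(LiOH) = 0.1869 x 0.03034 = 0.005671 mol.
At the final (second) equivalence point, 2 mol OH^- react per mol H2C4H4O6, so n(H2C4H4O6) = 0.005671 / 2 = 0.002835 mol.
[H2C4H4O6] = 0.002835 / 0.03959 L = 0.0716 M.

0.0716 M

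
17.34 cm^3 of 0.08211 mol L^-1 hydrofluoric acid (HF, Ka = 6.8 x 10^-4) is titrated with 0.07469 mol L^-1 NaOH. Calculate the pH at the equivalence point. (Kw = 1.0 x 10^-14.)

n(HF) = 0.08211 x 0.01734 = 0.001424 mol; V(NaOH) at equivalence = 0.001424/0.07469 = 0.01906 L.
At equivalence all the acid is converted to F-; total volume = 0.01734 + 0.01906 = 0.03640 L, so [F-] = 0.001424/0.03640 = 0.03911 M.
Kb = Kw/Ka = 1.0e-14 / 6.8 x 10^-4 = 1.47e-11.
[OH^-] = sqrt(Kb x [F-]) = sqrt(1.47e-11 x 0.03911) = 7.58e-7 M.
pOH = 6.12, so pH = 14.00 - 6.12 = 7.88.

7.88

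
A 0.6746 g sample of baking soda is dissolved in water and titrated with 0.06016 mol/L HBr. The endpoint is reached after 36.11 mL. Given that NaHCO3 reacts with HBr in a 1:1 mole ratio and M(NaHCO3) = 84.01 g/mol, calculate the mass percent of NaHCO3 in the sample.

27.1%

n(HBr) = 0.06016 x 0.03611 = 0.002172 mol.
n(NaHCO3) = 0.002172 / 1 = 0.002172 mol.
mass of NaHCO3 = 0.002172 x 84.01 = 0.1825 g.
% purity = 0.1825 / 0.6746 x 100 = 27.1%.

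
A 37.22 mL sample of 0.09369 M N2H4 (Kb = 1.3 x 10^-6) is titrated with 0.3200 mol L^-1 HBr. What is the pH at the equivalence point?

4.63

n(N2H4) = 0.09369 x 0.03722 = 0.003487 mol; V(HBr) at equivalence = 0.003487/0.3200 = 0.01090 L.
At equivalence the base is fully converted to N2H5+; total volume = 0.04812 L, so [N2H5+] = 0.003487/0.04812 = 0.07247 M.
Ka(N2H5+) = Kw/Kb = 1.0e-14 / 1.3 x 10^-6 = 7.69e-9.
[H^+] = sqrt(Ka x [N2H5+]) = sqrt(7.69e-9 x 0.07247) = 2.36e-5 M.
pH = -log(2.36e-5) = 4.63.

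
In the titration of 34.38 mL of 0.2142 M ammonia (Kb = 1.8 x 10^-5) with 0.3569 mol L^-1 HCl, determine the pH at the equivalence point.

n(NH3) = 0.2142 x 0.03438 = 0.007364 mol; V(HCl) at equivalence = 0.007364/0.3569 = 0.02063 L.
At equivalence the base is fully converted to NH4+; total volume = 0.05501 L, so [NH4+] = 0.007364/0.05501 = 0.1339 M.
Ka(NH4+) = Kw/Kb = 1.0e-14 / 1.8 x 10^-5 = 5.56e-10.
[H^+] = sqrt(Ka x [NH4+]) = sqrt(5.56e-10 x 0.1339) = 8.62e-6 M.
pH = -log(8.62e-6) = 5.06.

5.06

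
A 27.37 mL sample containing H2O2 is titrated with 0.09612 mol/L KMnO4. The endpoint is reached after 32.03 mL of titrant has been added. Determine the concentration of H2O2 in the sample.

0.281 M

n(KMnO4) = 0.09612 x 0.03203 = 0.003079 mol.
From the balanced equation, 2 mol KMnO4 reacts with 5 mol H2O2, so n(H2O2) = 0.003079 x 5/2 = 0.007697 mol.
[H2O2] = 0.007697 / 0.02737 L = 0.281 M.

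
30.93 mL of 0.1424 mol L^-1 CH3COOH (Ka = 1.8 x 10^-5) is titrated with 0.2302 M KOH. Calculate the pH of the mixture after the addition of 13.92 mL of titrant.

5.17

Initial n(CH3COOH) = 0.1424 x 0.03093 = 0.004404 mol.
n(KOH) added = 0.2302 x 0.01392 = 0.003204 mol, converting that many moles of CH3COOH to CH3COO-.
Remaining n(CH3COOH) = 0.001200 mol; n(CH3COO-) = 0.003204 mol.
By Henderson-Hasselbalch, pH = pKa + log([A^-]/[HA]) = 4.74 + log(0.003204/0.001200) = 4.74 + (+0.43) = 5.17.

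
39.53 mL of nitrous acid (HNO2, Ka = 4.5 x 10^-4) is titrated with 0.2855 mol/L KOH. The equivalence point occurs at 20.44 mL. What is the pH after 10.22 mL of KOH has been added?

3.35

10.22 mL is exactly half the equivalence volume (20.44/2), i.e. the half-equivalence point.
There, n(HA) = n(A^-), so pH = pKa = -log(4.5 x 10^-4) = 3.35.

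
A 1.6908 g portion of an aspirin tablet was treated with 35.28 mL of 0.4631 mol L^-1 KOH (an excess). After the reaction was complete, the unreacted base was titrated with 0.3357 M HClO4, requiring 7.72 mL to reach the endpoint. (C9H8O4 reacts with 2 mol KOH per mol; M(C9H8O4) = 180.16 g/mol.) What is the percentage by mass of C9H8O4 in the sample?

Total n(KOH) added = 0.4631 x 0.03528 = 0.01634 mol.
n(HClO4) used = 0.3357 x 0.007720 = 0.002592 mol, which equals the excess n(KOH).
So n(KOH) consumed by the sample = 0.01634 - 0.002592 = 0.01375 mol.
n(C9H8O4) = 0.01375 / 2 = 0.006873 mol.
mass C9H8O4 = 0.006873 x 180.16 = 1.238 g, so %C9H8O4 = 1.238/1.6908 x 100 = 73.2%.

73.2%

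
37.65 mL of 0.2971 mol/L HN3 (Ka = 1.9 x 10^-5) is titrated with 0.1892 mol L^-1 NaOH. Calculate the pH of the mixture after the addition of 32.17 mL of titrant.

4.80

Initial n(HN3) = 0.2971 x 0.03765 = 0.01119 mol.
n(NaOH) added = 0.1892 x 0.03217 = 0.006087 mol, converting that many moles of HN3 to N3-.
Remaining n(HN3) = 0.005099 mol; n(N3-) = 0.006087 mol.
By Henderson-Hasselbalch, pH = pKa + log([A^-]/[HA]) = 4.72 + log(0.006087/0.005099) = 4.72 + (+0.08) = 4.80.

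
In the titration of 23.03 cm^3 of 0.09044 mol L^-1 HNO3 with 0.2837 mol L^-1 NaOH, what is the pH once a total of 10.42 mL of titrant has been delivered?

n(acid) = 0.09044 x 0.02303 = 0.002083 mol; n(NaOH) added = 0.2837 x 0.01042 = 0.002956 mol.
Base is in excess by 0.002956 - 0.002083 = 0.0008733 mol in a total volume of 0.03345 L.
[OH^-] = 0.0008733/0.03345 = 0.02611 M, so pOH = 1.58 and pH = 14.00 - 1.58 = 12.42.

12.42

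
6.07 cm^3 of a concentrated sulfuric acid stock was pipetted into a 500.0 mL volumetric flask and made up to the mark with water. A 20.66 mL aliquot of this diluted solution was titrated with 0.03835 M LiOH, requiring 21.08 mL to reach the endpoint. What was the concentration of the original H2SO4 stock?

n(LiOH) = 0.03835 x 0.02108 = 0.0008084 mol.
n(H2SO4) in the aliquot = 0.0008084 x 1/2 = 0.0004042 mol.
[diluted H2SO4] = 0.0004042 / 0.02066 = 0.01956 M.
Dilution factor = 500.0/6.070 = 82.37, so [stock] = 0.01956 x 82.37 = 1.61 M.

1.61 M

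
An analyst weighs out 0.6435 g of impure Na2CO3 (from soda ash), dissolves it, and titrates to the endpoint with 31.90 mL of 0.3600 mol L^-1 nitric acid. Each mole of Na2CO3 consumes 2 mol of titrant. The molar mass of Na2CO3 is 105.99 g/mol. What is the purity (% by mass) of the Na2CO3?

94.6%

n(HNO3) = 0.3600 x 0.03190 = 0.01148 mol.
n(Na2CO3) = 0.01148 / 2 = 0.005742 mol.
mass of Na2CO3 = 0.005742 x 105.99 = 0.6086 g.
% purity = 0.6086 / 0.6435 x 100 = 94.6%.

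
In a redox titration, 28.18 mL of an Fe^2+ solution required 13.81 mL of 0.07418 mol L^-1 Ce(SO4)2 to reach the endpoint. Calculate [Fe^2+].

n(Ce(SO4)2) = 0.07418 x 0.01381 = 0.001024 mol.
From the balanced equation, 1 mol Ce(SO4)2 reacts with 1 mol Fe^2+, so n(Fe^2+) = 0.001024 x 1/1 = 0.001024 mol.
[Fe^2+] = 0.001024 / 0.02818 L = 0.0364 M.

0.0364 M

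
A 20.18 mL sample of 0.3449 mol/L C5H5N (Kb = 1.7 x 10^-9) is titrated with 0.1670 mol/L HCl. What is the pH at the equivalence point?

3.09

n(C5H5N) = 0.3449 x 0.02018 = 0.006960 mol; V(HCl) at equivalence = 0.006960/0.1670 = 0.04168 L.
At equivalence the base is fully converted to C5H5NH+; total volume = 0.06186 L, so [C5H5NH+] = 0.006960/0.06186 = 0.1125 M.
Ka(C5H5NH+) = Kw/Kb = 1.0e-14 / 1.7 x 10^-9 = 5.88e-6.
[H^+] = sqrt(Ka x [C5H5NH+]) = sqrt(5.88e-6 x 0.1125) = 0.000814 M.
pH = -log(0.000814) = 3.09.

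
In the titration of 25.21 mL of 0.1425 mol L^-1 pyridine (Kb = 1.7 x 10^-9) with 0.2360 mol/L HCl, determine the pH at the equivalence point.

n(C5H5N) = 0.1425 x 0.02521 = 0.003592 mol; V(HCl) at equivalence = 0.003592/0.2360 = 0.01522 L.
At equivalence the base is fully converted to C5H5NH+; total volume = 0.04043 L, so [C5H5NH+] = 0.003592/0.04043 = 0.08885 M.
Ka(C5H5NH+) = Kw/Kb = 1.0e-14 / 1.7 x 10^-9 = 5.88e-6.
[H^+] = sqrt(Ka x [C5H5NH+]) = sqrt(5.88e-6 x 0.08885) = 0.000723 M.
pH = -log(0.000723) = 3.14.

3.14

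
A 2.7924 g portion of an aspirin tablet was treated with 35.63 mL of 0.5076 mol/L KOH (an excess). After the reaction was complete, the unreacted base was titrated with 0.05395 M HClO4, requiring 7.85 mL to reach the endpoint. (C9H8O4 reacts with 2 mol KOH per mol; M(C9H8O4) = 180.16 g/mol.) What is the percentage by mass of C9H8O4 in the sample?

Total n(KOH) added = 0.5076 x 0.03563 = 0.01809 mol.
n(HClO4) used = 0.05395 x 0.007850 = 0.0004235 mol, which equals the excess n(KOH).
So n(KOH) consumed by the sample = 0.01809 - 0.0004235 = 0.01766 mol.
n(C9H8O4) = 0.01766 / 2 = 0.008831 mol.
mass C9H8O4 = 0.008831 x 180.16 = 1.591 g, so %C9H8O4 = 1.591/2.7924 x 100 = 57.0%.

57.0%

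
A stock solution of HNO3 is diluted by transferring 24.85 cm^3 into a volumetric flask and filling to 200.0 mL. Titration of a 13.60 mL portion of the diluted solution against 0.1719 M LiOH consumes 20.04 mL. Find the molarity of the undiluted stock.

n(LiOH) = 0.1719 x 0.02004 = 0.003445 mol.
n(HNO3) in the aliquot = 0.003445 mol.
[diluted HNO3] = 0.003445 / 0.01360 = 0.2533 M.
Dilution factor = 200.0/24.85 = 8.048, so [stock] = 0.2533 x 8.048 = 2.04 M.

2.04 M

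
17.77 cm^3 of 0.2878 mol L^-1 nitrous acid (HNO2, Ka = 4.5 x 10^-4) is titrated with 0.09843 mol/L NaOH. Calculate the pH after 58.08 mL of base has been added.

11.90

n(acid) = 0.2878 x 0.01777 = 0.005114 mol; n(NaOH) added = 0.09843 x 0.05808 = 0.005717 mol.
Base is in excess by 0.005717 - 0.005114 = 0.0006026 mol in a total volume of 0.07585 L.
[OH^-] = 0.0006026/0.07585 = 0.007945 M, so pOH = 2.10 and pH = 14.00 - 2.10 = 11.90.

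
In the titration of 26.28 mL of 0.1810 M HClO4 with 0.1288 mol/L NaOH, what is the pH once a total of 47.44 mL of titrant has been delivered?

n(acid) = 0.1810 x 0.02628 = 0.004757 mol; n(NaOH) added = 0.1288 x 0.04744 = 0.006110 mol.
Base is in excess by 0.006110 - 0.004757 = 0.001354 mol in a total volume of 0.07372 L.
[OH^-] = 0.001354/0.07372 = 0.01836 M, so pOH = 1.74 and pH = 14.00 - 1.74 = 12.26.

12.26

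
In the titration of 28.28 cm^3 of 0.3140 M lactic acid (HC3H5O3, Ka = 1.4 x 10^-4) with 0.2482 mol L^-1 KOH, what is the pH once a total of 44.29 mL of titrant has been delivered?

n(acid) = 0.3140 x 0.02828 = 0.008880 mol; n(KOH) added = 0.2482 x 0.04429 = 0.01099 mol.
Base is in excess by 0.01099 - 0.008880 = 0.002113 mol in a total volume of 0.07257 L.
[OH^-] = 0.002113/0.07257 = 0.02911 M, so pOH = 1.54 and pH = 14.00 - 1.54 = 12.46.

12.46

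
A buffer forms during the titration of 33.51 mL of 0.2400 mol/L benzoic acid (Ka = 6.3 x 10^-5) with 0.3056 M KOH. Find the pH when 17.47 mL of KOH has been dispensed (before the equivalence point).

Initial n(C6H5COOH) = 0.2400 x 0.03351 = 0.008042 mol.
n(KOH) added = 0.3056 x 0.01747 = 0.005339 mol, converting that many moles of C6H5COOH to C6H5COO-.
Remaining n(C6H5COOH) = 0.002704 mol; n(C6H5COO-) = 0.005339 mol.
By Henderson-Hasselbalch, pH = pKa + log([A^-]/[HA]) = 4.20 + log(0.005339/0.002704) = 4.20 + (+0.30) = 4.50.

4.50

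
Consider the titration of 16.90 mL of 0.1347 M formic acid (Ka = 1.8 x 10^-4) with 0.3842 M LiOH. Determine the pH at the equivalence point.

8.37

n(HCOOH) = 0.1347 x 0.01690 = 0.002276 mol; V(LiOH) at equivalence = 0.002276/0.3842 = 0.005925 L.
At equivalence all the acid is converted to HCOO-; total volume = 0.01690 + 0.005925 = 0.02283 L, so [HCOO-] = 0.002276/0.02283 = 0.09973 M.
Kb = Kw/Ka = 1.0e-14 / 1.8 x 10^-4 = 5.56e-11.
[OH^-] = sqrt(Kb x [HCOO-]) = sqrt(5.56e-11 x 0.09973) = 2.35e-6 M.
pOH = 5.63, so pH = 14.00 - 5.63 = 8.37.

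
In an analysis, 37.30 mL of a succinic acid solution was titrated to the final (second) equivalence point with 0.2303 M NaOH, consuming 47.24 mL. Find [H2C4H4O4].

0.146 M

n(NaOH) = 0.2303 x 0.04724 = 0.01088 mol.
At the final (second) equivalence point, 2 mol OH^- react per mol H2C4H4O4, so n(H2C4H4O4) = 0.01088 / 2 = 0.005440 mol.
[H2C4H4O4] = 0.005440 / 0.03730 L = 0.146 M.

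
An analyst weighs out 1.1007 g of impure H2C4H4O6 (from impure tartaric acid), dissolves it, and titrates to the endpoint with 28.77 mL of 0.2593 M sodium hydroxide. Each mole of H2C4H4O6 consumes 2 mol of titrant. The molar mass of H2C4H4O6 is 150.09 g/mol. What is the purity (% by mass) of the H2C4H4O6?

50.9%

n(NaOH) = 0.2593 x 0.02877 = 0.007460 mol.
n(H2C4H4O6) = 0.007460 / 2 = 0.003730 mol.
mass of H2C4H4O6 = 0.003730 x 150.09 = 0.5598 g.
% purity = 0.5598 / 1.1007 x 100 = 50.9%.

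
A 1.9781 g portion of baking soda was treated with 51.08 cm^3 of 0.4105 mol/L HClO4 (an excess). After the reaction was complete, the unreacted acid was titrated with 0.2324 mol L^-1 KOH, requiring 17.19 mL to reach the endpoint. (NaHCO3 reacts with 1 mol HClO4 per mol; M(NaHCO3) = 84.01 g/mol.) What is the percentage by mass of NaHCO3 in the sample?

72.1%

Total n(HClO4) added = 0.4105 x 0.05108 = 0.02097 mol.
n(KOH) used = 0.2324 x 0.01719 = 0.003995 mol, which equals the excess n(HClO4).
So n(HClO4) consumed by the sample = 0.02097 - 0.003995 = 0.01697 mol.
n(NaHCO3) = 0.01697 / 1 = 0.01697 mol.
mass NaHCO3 = 0.01697 x 84.01 = 1.426 g, so %NaHCO3 = 1.426/1.9781 x 100 = 72.1%.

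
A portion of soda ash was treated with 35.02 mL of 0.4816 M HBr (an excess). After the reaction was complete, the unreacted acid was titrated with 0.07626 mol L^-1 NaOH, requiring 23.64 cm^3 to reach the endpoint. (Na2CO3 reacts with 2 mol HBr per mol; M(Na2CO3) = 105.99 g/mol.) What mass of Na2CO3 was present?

0.798 g

Total n(HBr) added = 0.4816 x 0.03502 = 0.01687 mol.
n(NaOH) used = 0.07626 x 0.02364 = 0.001803 mol, which equals the excess n(HBr).
So n(HBr) consumed by the sample = 0.01687 - 0.001803 = 0.01506 mol.
n(Na2CO3) = 0.01506 / 2 = 0.007531 mol.
mass = 0.007531 mol x 105.99 g/mol = 0.798 g.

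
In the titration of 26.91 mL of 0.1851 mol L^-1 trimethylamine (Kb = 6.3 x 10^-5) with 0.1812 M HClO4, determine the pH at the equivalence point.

5.42

n((CH3)3N) = 0.1851 x 0.02691 = 0.004981 mol; V(HClO4) at equivalence = 0.004981/0.1812 = 0.02749 L.
At equivalence the base is fully converted to (CH3)3NH+; total volume = 0.05440 L, so [(CH3)3NH+] = 0.004981/0.05440 = 0.09156 M.
Ka((CH3)3NH+) = Kw/Kb = 1.0e-14 / 6.3 x 10^-5 = 1.59e-10.
[H^+] = sqrt(Ka x [(CH3)3NH+]) = sqrt(1.59e-10 x 0.09156) = 3.81e-6 M.
pH = -log(3.81e-6) = 5.42.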